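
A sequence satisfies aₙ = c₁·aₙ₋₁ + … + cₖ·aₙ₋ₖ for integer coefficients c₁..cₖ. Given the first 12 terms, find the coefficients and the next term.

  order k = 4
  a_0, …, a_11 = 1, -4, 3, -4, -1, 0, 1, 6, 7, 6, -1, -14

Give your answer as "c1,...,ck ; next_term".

1,0,-1,-1 ; -27

  a_4 = 1·-4 + 0·3 + -1·-4 + -1·1 = -1
  a_5 = 1·-1 + 0·-4 + -1·3 + -1·-4 = 0
  a_6 = 1·0 + 0·-1 + -1·-4 + -1·3 = 1
  a_7 = 1·1 + 0·0 + -1·-1 + -1·-4 = 6
  a_8 = 1·6 + 0·1 + -1·0 + -1·-1 = 7
  a_9 = 1·7 + 0·6 + -1·1 + -1·0 = 6
  a_10 = 1·6 + 0·7 + -1·6 + -1·1 = -1
  a_11 = 1·-1 + 0·6 + -1·7 + -1·6 = -14
  a_12 = 1·-14 + 0·-1 + -1·6 + -1·7 = -27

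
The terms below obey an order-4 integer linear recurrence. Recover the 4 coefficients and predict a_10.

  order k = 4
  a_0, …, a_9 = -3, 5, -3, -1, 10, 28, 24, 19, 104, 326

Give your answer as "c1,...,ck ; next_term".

  a_4 = 2·-1 + -2·-3 + 3·5 + 3·-3 = 10
  a_5 = 2·10 + -2·-1 + 3·-3 + 3·5 = 28
  a_6 = 2·28 + -2·10 + 3·-1 + 3·-3 = 24
  a_7 = 2·24 + -2·28 + 3·10 + 3·-1 = 19
  a_8 = 2·19 + -2·24 + 3·28 + 3·10 = 104
  a_9 = 2·104 + -2·19 + 3·24 + 3·28 = 326
  a_10 = 2·326 + -2·104 + 3·19 + 3·24 = 573

2,-2,3,3 ; 573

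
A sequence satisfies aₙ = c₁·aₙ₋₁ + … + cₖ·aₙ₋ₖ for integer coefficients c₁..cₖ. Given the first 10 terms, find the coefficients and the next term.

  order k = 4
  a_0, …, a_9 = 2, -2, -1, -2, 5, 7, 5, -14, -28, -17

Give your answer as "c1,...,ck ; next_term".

1,-1,-2,1 ; 44

  a_4 = 1·-2 + -1·-1 + -2·-2 + 1·2 = 5
  a_5 = 1·5 + -1·-2 + -2·-1 + 1·-2 = 7
  a_6 = 1·7 + -1·5 + -2·-2 + 1·-1 = 5
  a_7 = 1·5 + -1·7 + -2·5 + 1·-2 = -14
  a_8 = 1·-14 + -1·5 + -2·7 + 1·5 = -28
  a_9 = 1·-28 + -1·-14 + -2·5 + 1·7 = -17
  a_10 = 1·-17 + -1·-28 + -2·-14 + 1·5 = 44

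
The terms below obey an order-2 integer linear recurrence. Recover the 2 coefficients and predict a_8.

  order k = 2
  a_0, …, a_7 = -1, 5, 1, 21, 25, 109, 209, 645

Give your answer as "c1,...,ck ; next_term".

  a_2 = 1·5 + 4·-1 = 1
  a_3 = 1·1 + 4·5 = 21
  a_4 = 1·21 + 4·1 = 25
  a_5 = 1·25 + 4·21 = 109
  a_6 = 1·109 + 4·25 = 209
  a_7 = 1·209 + 4·109 = 645
  a_8 = 1·645 + 4·209 = 1481

1,4 ; 1481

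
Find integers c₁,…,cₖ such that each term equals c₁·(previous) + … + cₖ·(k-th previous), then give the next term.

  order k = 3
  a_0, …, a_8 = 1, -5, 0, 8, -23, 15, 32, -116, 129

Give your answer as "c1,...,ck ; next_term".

  a_3 = -1·0 + -1·-5 + 3·1 = 8
  a_4 = -1·8 + -1·0 + 3·-5 = -23
  a_5 = -1·-23 + -1·8 + 3·0 = 15
  a_6 = -1·15 + -1·-23 + 3·8 = 32
  a_7 = -1·32 + -1·15 + 3·-23 = -116
  a_8 = -1·-116 + -1·32 + 3·15 = 129
  a_9 = -1·129 + -1·-116 + 3·32 = 83

-1,-1,3 ; 83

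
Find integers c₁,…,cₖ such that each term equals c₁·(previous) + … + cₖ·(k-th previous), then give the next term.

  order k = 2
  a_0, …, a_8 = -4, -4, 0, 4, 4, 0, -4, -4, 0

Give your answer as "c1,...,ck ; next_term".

1,-1 ; 4

  a_2 = 1·-4 + -1·-4 = 0
  a_3 = 1·0 + -1·-4 = 4
  a_4 = 1·4 + -1·0 = 4
  a_5 = 1·4 + -1·4 = 0
  a_6 = 1·0 + -1·4 = -4
  a_7 = 1·-4 + -1·0 = -4
  a_8 = 1·-4 + -1·-4 = 0
  a_9 = 1·0 + -1·-4 = 4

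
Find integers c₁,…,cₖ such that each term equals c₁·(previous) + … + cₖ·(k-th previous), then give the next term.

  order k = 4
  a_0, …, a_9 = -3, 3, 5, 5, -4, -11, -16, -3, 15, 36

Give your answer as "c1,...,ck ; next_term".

1,0,-2,1 ; 26

  a_4 = 1·5 + 0·5 + -2·3 + 1·-3 = -4
  a_5 = 1·-4 + 0·5 + -2·5 + 1·3 = -11
  a_6 = 1·-11 + 0·-4 + -2·5 + 1·5 = -16
  a_7 = 1·-16 + 0·-11 + -2·-4 + 1·5 = -3
  a_8 = 1·-3 + 0·-16 + -2·-11 + 1·-4 = 15
  a_9 = 1·15 + 0·-3 + -2·-16 + 1·-11 = 36
  a_10 = 1·36 + 0·15 + -2·-3 + 1·-16 = 26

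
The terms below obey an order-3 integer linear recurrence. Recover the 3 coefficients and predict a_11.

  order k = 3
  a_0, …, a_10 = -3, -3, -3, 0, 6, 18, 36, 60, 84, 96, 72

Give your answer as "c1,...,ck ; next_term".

2,0,-2 ; -24

  a_3 = 2·-3 + 0·-3 + -2·-3 = 0
  a_4 = 2·0 + 0·-3 + -2·-3 = 6
  a_5 = 2·6 + 0·0 + -2·-3 = 18
  a_6 = 2·18 + 0·6 + -2·0 = 36
  a_7 = 2·36 + 0·18 + -2·6 = 60
  a_8 = 2·60 + 0·36 + -2·18 = 84
  a_9 = 2·84 + 0·60 + -2·36 = 96
  a_10 = 2·96 + 0·84 + -2·60 = 72
  a_11 = 2·72 + 0·96 + -2·84 = -24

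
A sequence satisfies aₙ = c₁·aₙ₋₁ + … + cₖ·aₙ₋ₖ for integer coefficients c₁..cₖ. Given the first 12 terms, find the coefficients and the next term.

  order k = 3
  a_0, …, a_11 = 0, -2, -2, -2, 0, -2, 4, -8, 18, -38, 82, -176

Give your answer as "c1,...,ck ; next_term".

-1,2,-1 ; 378

  a_3 = -1·-2 + 2·-2 + -1·0 = -2
  a_4 = -1·-2 + 2·-2 + -1·-2 = 0
  a_5 = -1·0 + 2·-2 + -1·-2 = -2
  a_6 = -1·-2 + 2·0 + -1·-2 = 4
  a_7 = -1·4 + 2·-2 + -1·0 = -8
  a_8 = -1·-8 + 2·4 + -1·-2 = 18
  a_9 = -1·18 + 2·-8 + -1·4 = -38
  a_10 = -1·-38 + 2·18 + -1·-8 = 82
  a_11 = -1·82 + 2·-38 + -1·18 = -176
  a_12 = -1·-176 + 2·82 + -1·-38 = 378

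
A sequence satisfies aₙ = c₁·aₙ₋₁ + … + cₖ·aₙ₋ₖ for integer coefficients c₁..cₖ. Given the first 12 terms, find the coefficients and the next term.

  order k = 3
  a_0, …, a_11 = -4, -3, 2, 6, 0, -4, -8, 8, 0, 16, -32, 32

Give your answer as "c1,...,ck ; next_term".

  a_3 = -1·2 + 0·-3 + -2·-4 = 6
  a_4 = -1·6 + 0·2 + -2·-3 = 0
  a_5 = -1·0 + 0·6 + -2·2 = -4
  a_6 = -1·-4 + 0·0 + -2·6 = -8
  a_7 = -1·-8 + 0·-4 + -2·0 = 8
  a_8 = -1·8 + 0·-8 + -2·-4 = 0
  a_9 = -1·0 + 0·8 + -2·-8 = 16
  a_10 = -1·16 + 0·0 + -2·8 = -32
  a_11 = -1·-32 + 0·16 + -2·0 = 32
  a_12 = -1·32 + 0·-32 + -2·16 = -64

-1,0,-2 ; -64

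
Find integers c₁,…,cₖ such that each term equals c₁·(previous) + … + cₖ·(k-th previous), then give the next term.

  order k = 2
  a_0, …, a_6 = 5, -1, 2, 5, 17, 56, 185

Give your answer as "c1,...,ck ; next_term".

  a_2 = 3·-1 + 1·5 = 2
  a_3 = 3·2 + 1·-1 = 5
  a_4 = 3·5 + 1·2 = 17
  a_5 = 3·17 + 1·5 = 56
  a_6 = 3·56 + 1·17 = 185
  a_7 = 3·185 + 1·56 = 611

3,1 ; 611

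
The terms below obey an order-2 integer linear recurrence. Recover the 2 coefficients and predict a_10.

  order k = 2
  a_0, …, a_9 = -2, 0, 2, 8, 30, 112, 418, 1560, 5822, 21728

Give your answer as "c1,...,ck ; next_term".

4,-1 ; 81090

  a_2 = 4·0 + -1·-2 = 2
  a_3 = 4·2 + -1·0 = 8
  a_4 = 4·8 + -1·2 = 30
  a_5 = 4·30 + -1·8 = 112
  a_6 = 4·112 + -1·30 = 418
  a_7 = 4·418 + -1·112 = 1560
  a_8 = 4·1560 + -1·418 = 5822
  a_9 = 4·5822 + -1·1560 = 21728
  a_10 = 4·21728 + -1·5822 = 81090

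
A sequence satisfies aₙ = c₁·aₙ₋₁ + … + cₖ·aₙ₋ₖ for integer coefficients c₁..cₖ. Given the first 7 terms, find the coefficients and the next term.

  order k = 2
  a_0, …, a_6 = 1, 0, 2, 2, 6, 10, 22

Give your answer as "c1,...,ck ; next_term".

1,2 ; 42

  a_2 = 1·0 + 2·1 = 2
  a_3 = 1·2 + 2·0 = 2
  a_4 = 1·2 + 2·2 = 6
  a_5 = 1·6 + 2·2 = 10
  a_6 = 1·10 + 2·6 = 22
  a_7 = 1·22 + 2·10 = 42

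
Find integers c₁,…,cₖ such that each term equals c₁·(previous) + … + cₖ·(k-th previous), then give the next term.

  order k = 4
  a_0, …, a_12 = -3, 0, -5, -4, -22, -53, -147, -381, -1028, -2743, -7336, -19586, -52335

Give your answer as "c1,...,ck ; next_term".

2,1,1,3 ; -139821

  a_4 = 2·-4 + 1·-5 + 1·0 + 3·-3 = -22
  a_5 = 2·-22 + 1·-4 + 1·-5 + 3·0 = -53
  a_6 = 2·-53 + 1·-22 + 1·-4 + 3·-5 = -147
  a_7 = 2·-147 + 1·-53 + 1·-22 + 3·-4 = -381
  a_8 = 2·-381 + 1·-147 + 1·-53 + 3·-22 = -1028
  a_9 = 2·-1028 + 1·-381 + 1·-147 + 3·-53 = -2743
  a_10 = 2·-2743 + 1·-1028 + 1·-381 + 3·-147 = -7336
  a_11 = 2·-7336 + 1·-2743 + 1·-1028 + 3·-381 = -19586
  a_12 = 2·-19586 + 1·-7336 + 1·-2743 + 3·-1028 = -52335
  a_13 = 2·-52335 + 1·-19586 + 1·-7336 + 3·-2743 = -139821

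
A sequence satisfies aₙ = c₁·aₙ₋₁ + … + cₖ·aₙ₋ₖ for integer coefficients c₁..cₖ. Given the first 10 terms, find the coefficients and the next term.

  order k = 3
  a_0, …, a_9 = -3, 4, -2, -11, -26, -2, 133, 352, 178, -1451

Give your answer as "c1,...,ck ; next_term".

2,-4,-3 ; -4670

  a_3 = 2·-2 + -4·4 + -3·-3 = -11
  a_4 = 2·-11 + -4·-2 + -3·4 = -26
  a_5 = 2·-26 + -4·-11 + -3·-2 = -2
  a_6 = 2·-2 + -4·-26 + -3·-11 = 133
  a_7 = 2·133 + -4·-2 + -3·-26 = 352
  a_8 = 2·352 + -4·133 + -3·-2 = 178
  a_9 = 2·178 + -4·352 + -3·133 = -1451
  a_10 = 2·-1451 + -4·178 + -3·352 = -4670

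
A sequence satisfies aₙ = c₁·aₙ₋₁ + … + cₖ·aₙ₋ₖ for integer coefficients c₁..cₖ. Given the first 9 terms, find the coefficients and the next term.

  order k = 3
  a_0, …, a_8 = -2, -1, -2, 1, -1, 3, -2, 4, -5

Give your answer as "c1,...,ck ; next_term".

0,1,-1 ; 6

  a_3 = 0·-2 + 1·-1 + -1·-2 = 1
  a_4 = 0·1 + 1·-2 + -1·-1 = -1
  a_5 = 0·-1 + 1·1 + -1·-2 = 3
  a_6 = 0·3 + 1·-1 + -1·1 = -2
  a_7 = 0·-2 + 1·3 + -1·-1 = 4
  a_8 = 0·4 + 1·-2 + -1·3 = -5
  a_9 = 0·-5 + 1·4 + -1·-2 = 6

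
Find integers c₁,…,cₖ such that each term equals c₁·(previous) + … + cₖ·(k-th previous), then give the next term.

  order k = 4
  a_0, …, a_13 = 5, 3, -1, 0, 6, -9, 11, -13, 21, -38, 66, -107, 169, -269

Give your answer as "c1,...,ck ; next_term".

  a_4 = -2·0 + -1·-1 + 0·3 + 1·5 = 6
  a_5 = -2·6 + -1·0 + 0·-1 + 1·3 = -9
  a_6 = -2·-9 + -1·6 + 0·0 + 1·-1 = 11
  a_7 = -2·11 + -1·-9 + 0·6 + 1·0 = -13
  a_8 = -2·-13 + -1·11 + 0·-9 + 1·6 = 21
  a_9 = -2·21 + -1·-13 + 0·11 + 1·-9 = -38
  a_10 = -2·-38 + -1·21 + 0·-13 + 1·11 = 66
  a_11 = -2·66 + -1·-38 + 0·21 + 1·-13 = -107
  a_12 = -2·-107 + -1·66 + 0·-38 + 1·21 = 169
  a_13 = -2·169 + -1·-107 + 0·66 + 1·-38 = -269
  a_14 = -2·-269 + -1·169 + 0·-107 + 1·66 = 435

-2,-1,0,1 ; 435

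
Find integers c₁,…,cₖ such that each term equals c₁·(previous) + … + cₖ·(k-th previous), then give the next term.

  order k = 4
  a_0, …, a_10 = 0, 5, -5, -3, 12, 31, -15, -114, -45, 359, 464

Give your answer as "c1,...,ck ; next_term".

1,-3,0,2 ; -841

  a_4 = 1·-3 + -3·-5 + 0·5 + 2·0 = 12
  a_5 = 1·12 + -3·-3 + 0·-5 + 2·5 = 31
  a_6 = 1·31 + -3·12 + 0·-3 + 2·-5 = -15
  a_7 = 1·-15 + -3·31 + 0·12 + 2·-3 = -114
  a_8 = 1·-114 + -3·-15 + 0·31 + 2·12 = -45
  a_9 = 1·-45 + -3·-114 + 0·-15 + 2·31 = 359
  a_10 = 1·359 + -3·-45 + 0·-114 + 2·-15 = 464
  a_11 = 1·464 + -3·359 + 0·-45 + 2·-114 = -841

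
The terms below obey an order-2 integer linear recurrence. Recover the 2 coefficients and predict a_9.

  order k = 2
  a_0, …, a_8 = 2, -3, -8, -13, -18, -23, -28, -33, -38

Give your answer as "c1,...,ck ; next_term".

2,-1 ; -43

  a_2 = 2·-3 + -1·2 = -8
  a_3 = 2·-8 + -1·-3 = -13
  a_4 = 2·-13 + -1·-8 = -18
  a_5 = 2·-18 + -1·-13 = -23
  a_6 = 2·-23 + -1·-18 = -28
  a_7 = 2·-28 + -1·-23 = -33
  a_8 = 2·-33 + -1·-28 = -38
  a_9 = 2·-38 + -1·-33 = -43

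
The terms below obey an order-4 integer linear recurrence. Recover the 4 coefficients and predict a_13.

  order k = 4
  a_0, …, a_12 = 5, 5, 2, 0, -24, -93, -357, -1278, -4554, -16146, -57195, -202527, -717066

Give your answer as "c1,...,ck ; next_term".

3,3,-3,-3 ; -2538756

  a_4 = 3·0 + 3·2 + -3·5 + -3·5 = -24
  a_5 = 3·-24 + 3·0 + -3·2 + -3·5 = -93
  a_6 = 3·-93 + 3·-24 + -3·0 + -3·2 = -357
  a_7 = 3·-357 + 3·-93 + -3·-24 + -3·0 = -1278
  a_8 = 3·-1278 + 3·-357 + -3·-93 + -3·-24 = -4554
  a_9 = 3·-4554 + 3·-1278 + -3·-357 + -3·-93 = -16146
  a_10 = 3·-16146 + 3·-4554 + -3·-1278 + -3·-357 = -57195
  a_11 = 3·-57195 + 3·-16146 + -3·-4554 + -3·-1278 = -202527
  a_12 = 3·-202527 + 3·-57195 + -3·-16146 + -3·-4554 = -717066
  a_13 = 3·-717066 + 3·-202527 + -3·-57195 + -3·-16146 = -2538756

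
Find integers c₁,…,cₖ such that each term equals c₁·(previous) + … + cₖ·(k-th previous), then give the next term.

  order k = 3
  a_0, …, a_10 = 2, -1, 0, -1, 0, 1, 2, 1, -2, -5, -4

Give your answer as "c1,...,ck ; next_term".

1,-1,-1 ; 3

  a_3 = 1·0 + -1·-1 + -1·2 = -1
  a_4 = 1·-1 + -1·0 + -1·-1 = 0
  a_5 = 1·0 + -1·-1 + -1·0 = 1
  a_6 = 1·1 + -1·0 + -1·-1 = 2
  a_7 = 1·2 + -1·1 + -1·0 = 1
  a_8 = 1·1 + -1·2 + -1·1 = -2
  a_9 = 1·-2 + -1·1 + -1·2 = -5
  a_10 = 1·-5 + -1·-2 + -1·1 = -4
  a_11 = 1·-4 + -1·-5 + -1·-2 = 3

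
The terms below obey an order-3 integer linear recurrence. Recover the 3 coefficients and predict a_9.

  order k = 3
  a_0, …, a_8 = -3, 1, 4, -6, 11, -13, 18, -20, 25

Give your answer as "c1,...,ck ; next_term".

-1,1,1 ; -27

  a_3 = -1·4 + 1·1 + 1·-3 = -6
  a_4 = -1·-6 + 1·4 + 1·1 = 11
  a_5 = -1·11 + 1·-6 + 1·4 = -13
  a_6 = -1·-13 + 1·11 + 1·-6 = 18
  a_7 = -1·18 + 1·-13 + 1·11 = -20
  a_8 = -1·-20 + 1·18 + 1·-13 = 25
  a_9 = -1·25 + 1·-20 + 1·18 = -27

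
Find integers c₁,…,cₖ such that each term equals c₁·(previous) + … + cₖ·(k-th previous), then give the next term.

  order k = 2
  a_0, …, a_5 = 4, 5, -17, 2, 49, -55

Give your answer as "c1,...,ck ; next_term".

-1,-3 ; -92

  a_2 = -1·5 + -3·4 = -17
  a_3 = -1·-17 + -3·5 = 2
  a_4 = -1·2 + -3·-17 = 49
  a_5 = -1·49 + -3·2 = -55
  a_6 = -1·-55 + -3·49 = -92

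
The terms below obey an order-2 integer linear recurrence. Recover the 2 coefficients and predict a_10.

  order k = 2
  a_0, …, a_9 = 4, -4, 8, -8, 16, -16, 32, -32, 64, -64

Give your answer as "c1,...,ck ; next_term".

0,2 ; 128

  a_2 = 0·-4 + 2·4 = 8
  a_3 = 0·8 + 2·-4 = -8
  a_4 = 0·-8 + 2·8 = 16
  a_5 = 0·16 + 2·-8 = -16
  a_6 = 0·-16 + 2·16 = 32
  a_7 = 0·32 + 2·-16 = -32
  a_8 = 0·-32 + 2·32 = 64
  a_9 = 0·64 + 2·-32 = -64
  a_10 = 0·-64 + 2·64 = 128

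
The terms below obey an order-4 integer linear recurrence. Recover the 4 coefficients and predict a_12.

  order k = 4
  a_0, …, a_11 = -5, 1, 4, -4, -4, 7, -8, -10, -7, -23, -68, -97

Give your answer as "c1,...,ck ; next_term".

  a_4 = 0·-4 + 2·4 + 3·1 + 3·-5 = -4
  a_5 = 0·-4 + 2·-4 + 3·4 + 3·1 = 7
  a_6 = 0·7 + 2·-4 + 3·-4 + 3·4 = -8
  a_7 = 0·-8 + 2·7 + 3·-4 + 3·-4 = -10
  a_8 = 0·-10 + 2·-8 + 3·7 + 3·-4 = -7
  a_9 = 0·-7 + 2·-10 + 3·-8 + 3·7 = -23
  a_10 = 0·-23 + 2·-7 + 3·-10 + 3·-8 = -68
  a_11 = 0·-68 + 2·-23 + 3·-7 + 3·-10 = -97
  a_12 = 0·-97 + 2·-68 + 3·-23 + 3·-7 = -226

0,2,3,3 ; -226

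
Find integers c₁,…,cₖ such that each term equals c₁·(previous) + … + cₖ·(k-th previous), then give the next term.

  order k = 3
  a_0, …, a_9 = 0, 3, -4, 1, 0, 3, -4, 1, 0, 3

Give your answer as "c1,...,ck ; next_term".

-1,-1,-1 ; -4

  a_3 = -1·-4 + -1·3 + -1·0 = 1
  a_4 = -1·1 + -1·-4 + -1·3 = 0
  a_5 = -1·0 + -1·1 + -1·-4 = 3
  a_6 = -1·3 + -1·0 + -1·1 = -4
  a_7 = -1·-4 + -1·3 + -1·0 = 1
  a_8 = -1·1 + -1·-4 + -1·3 = 0
  a_9 = -1·0 + -1·1 + -1·-4 = 3
  a_10 = -1·3 + -1·0 + -1·1 = -4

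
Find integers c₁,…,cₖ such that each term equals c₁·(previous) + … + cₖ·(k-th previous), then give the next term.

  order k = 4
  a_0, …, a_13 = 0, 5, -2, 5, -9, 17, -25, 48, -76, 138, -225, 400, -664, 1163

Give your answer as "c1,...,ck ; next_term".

0,2,-1,1 ; -1953

  a_4 = 0·5 + 2·-2 + -1·5 + 1·0 = -9
  a_5 = 0·-9 + 2·5 + -1·-2 + 1·5 = 17
  a_6 = 0·17 + 2·-9 + -1·5 + 1·-2 = -25
  a_7 = 0·-25 + 2·17 + -1·-9 + 1·5 = 48
  a_8 = 0·48 + 2·-25 + -1·17 + 1·-9 = -76
  a_9 = 0·-76 + 2·48 + -1·-25 + 1·17 = 138
  a_10 = 0·138 + 2·-76 + -1·48 + 1·-25 = -225
  a_11 = 0·-225 + 2·138 + -1·-76 + 1·48 = 400
  a_12 = 0·400 + 2·-225 + -1·138 + 1·-76 = -664
  a_13 = 0·-664 + 2·400 + -1·-225 + 1·138 = 1163
  a_14 = 0·1163 + 2·-664 + -1·400 + 1·-225 = -1953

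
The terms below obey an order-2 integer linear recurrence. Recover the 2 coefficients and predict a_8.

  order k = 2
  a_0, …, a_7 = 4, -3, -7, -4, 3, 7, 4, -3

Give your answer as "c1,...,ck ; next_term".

  a_2 = 1·-3 + -1·4 = -7
  a_3 = 1·-7 + -1·-3 = -4
  a_4 = 1·-4 + -1·-7 = 3
  a_5 = 1·3 + -1·-4 = 7
  a_6 = 1·7 + -1·3 = 4
  a_7 = 1·4 + -1·7 = -3
  a_8 = 1·-3 + -1·4 = -7

1,-1 ; -7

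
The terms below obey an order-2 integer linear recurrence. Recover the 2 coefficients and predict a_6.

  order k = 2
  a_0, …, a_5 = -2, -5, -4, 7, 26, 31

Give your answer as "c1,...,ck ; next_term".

  a_2 = 2·-5 + -3·-2 = -4
  a_3 = 2·-4 + -3·-5 = 7
  a_4 = 2·7 + -3·-4 = 26
  a_5 = 2·26 + -3·7 = 31
  a_6 = 2·31 + -3·26 = -16

2,-3 ; -16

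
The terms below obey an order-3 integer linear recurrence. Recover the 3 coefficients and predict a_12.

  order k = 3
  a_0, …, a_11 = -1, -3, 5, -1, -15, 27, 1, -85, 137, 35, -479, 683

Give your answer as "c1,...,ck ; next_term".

-1,-2,2 ; 345

  a_3 = -1·5 + -2·-3 + 2·-1 = -1
  a_4 = -1·-1 + -2·5 + 2·-3 = -15
  a_5 = -1·-15 + -2·-1 + 2·5 = 27
  a_6 = -1·27 + -2·-15 + 2·-1 = 1
  a_7 = -1·1 + -2·27 + 2·-15 = -85
  a_8 = -1·-85 + -2·1 + 2·27 = 137
  a_9 = -1·137 + -2·-85 + 2·1 = 35
  a_10 = -1·35 + -2·137 + 2·-85 = -479
  a_11 = -1·-479 + -2·35 + 2·137 = 683
  a_12 = -1·683 + -2·-479 + 2·35 = 345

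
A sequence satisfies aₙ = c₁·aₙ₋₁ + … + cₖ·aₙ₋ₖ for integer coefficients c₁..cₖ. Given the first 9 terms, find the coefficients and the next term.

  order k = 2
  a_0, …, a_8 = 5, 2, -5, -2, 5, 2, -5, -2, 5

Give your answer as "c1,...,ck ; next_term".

0,-1 ; 2

  a_2 = 0·2 + -1·5 = -5
  a_3 = 0·-5 + -1·2 = -2
  a_4 = 0·-2 + -1·-5 = 5
  a_5 = 0·5 + -1·-2 = 2
  a_6 = 0·2 + -1·5 = -5
  a_7 = 0·-5 + -1·2 = -2
  a_8 = 0·-2 + -1·-5 = 5
  a_9 = 0·5 + -1·-2 = 2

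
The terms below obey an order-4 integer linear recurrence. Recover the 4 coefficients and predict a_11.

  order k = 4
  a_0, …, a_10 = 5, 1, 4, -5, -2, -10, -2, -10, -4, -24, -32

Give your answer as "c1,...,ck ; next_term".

  a_4 = 2·-5 + 0·4 + -2·1 + 2·5 = -2
  a_5 = 2·-2 + 0·-5 + -2·4 + 2·1 = -10
  a_6 = 2·-10 + 0·-2 + -2·-5 + 2·4 = -2
  a_7 = 2·-2 + 0·-10 + -2·-2 + 2·-5 = -10
  a_8 = 2·-10 + 0·-2 + -2·-10 + 2·-2 = -4
  a_9 = 2·-4 + 0·-10 + -2·-2 + 2·-10 = -24
  a_10 = 2·-24 + 0·-4 + -2·-10 + 2·-2 = -32
  a_11 = 2·-32 + 0·-24 + -2·-4 + 2·-10 = -76

2,0,-2,2 ; -76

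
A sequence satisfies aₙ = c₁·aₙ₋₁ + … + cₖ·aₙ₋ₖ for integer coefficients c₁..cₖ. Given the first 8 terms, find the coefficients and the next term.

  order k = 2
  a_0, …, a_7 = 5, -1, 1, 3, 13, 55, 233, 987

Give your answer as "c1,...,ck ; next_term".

4,1 ; 4181

  a_2 = 4·-1 + 1·5 = 1
  a_3 = 4·1 + 1·-1 = 3
  a_4 = 4·3 + 1·1 = 13
  a_5 = 4·13 + 1·3 = 55
  a_6 = 4·55 + 1·13 = 233
  a_7 = 4·233 + 1·55 = 987
  a_8 = 4·987 + 1·233 = 4181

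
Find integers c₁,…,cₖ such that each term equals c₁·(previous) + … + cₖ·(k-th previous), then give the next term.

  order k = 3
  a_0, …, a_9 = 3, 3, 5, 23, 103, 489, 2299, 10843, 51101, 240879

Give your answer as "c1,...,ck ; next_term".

  a_3 = 4·5 + 4·3 + -3·3 = 23
  a_4 = 4·23 + 4·5 + -3·3 = 103
  a_5 = 4·103 + 4·23 + -3·5 = 489
  a_6 = 4·489 + 4·103 + -3·23 = 2299
  a_7 = 4·2299 + 4·489 + -3·103 = 10843
  a_8 = 4·10843 + 4·2299 + -3·489 = 51101
  a_9 = 4·51101 + 4·10843 + -3·2299 = 240879
  a_10 = 4·240879 + 4·51101 + -3·10843 = 1135391

4,4,-3 ; 1135391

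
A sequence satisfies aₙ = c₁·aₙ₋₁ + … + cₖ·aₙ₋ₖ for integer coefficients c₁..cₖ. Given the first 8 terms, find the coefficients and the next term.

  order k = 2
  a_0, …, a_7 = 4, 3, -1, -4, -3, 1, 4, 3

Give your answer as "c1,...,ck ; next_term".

1,-1 ; -1

  a_2 = 1·3 + -1·4 = -1
  a_3 = 1·-1 + -1·3 = -4
  a_4 = 1·-4 + -1·-1 = -3
  a_5 = 1·-3 + -1·-4 = 1
  a_6 = 1·1 + -1·-3 = 4
  a_7 = 1·4 + -1·1 = 3
  a_8 = 1·3 + -1·4 = -1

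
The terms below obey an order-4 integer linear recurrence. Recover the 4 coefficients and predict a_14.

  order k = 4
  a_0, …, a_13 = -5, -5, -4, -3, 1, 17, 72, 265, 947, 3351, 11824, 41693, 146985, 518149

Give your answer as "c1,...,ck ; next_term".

  a_4 = 4·-3 + -2·-4 + 2·-5 + -3·-5 = 1
  a_5 = 4·1 + -2·-3 + 2·-4 + -3·-5 = 17
  a_6 = 4·17 + -2·1 + 2·-3 + -3·-4 = 72
  a_7 = 4·72 + -2·17 + 2·1 + -3·-3 = 265
  a_8 = 4·265 + -2·72 + 2·17 + -3·1 = 947
  a_9 = 4·947 + -2·265 + 2·72 + -3·17 = 3351
  a_10 = 4·3351 + -2·947 + 2·265 + -3·72 = 11824
  a_11 = 4·11824 + -2·3351 + 2·947 + -3·265 = 41693
  a_12 = 4·41693 + -2·11824 + 2·3351 + -3·947 = 146985
  a_13 = 4·146985 + -2·41693 + 2·11824 + -3·3351 = 518149
  a_14 = 4·518149 + -2·146985 + 2·41693 + -3·11824 = 1826540

4,-2,2,-3 ; 1826540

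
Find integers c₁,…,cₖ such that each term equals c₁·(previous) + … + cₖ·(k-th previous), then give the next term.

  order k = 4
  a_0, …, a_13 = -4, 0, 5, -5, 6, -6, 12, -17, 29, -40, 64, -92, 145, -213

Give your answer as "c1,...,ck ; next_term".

-1,1,1,1 ; 330

  a_4 = -1·-5 + 1·5 + 1·0 + 1·-4 = 6
  a_5 = -1·6 + 1·-5 + 1·5 + 1·0 = -6
  a_6 = -1·-6 + 1·6 + 1·-5 + 1·5 = 12
  a_7 = -1·12 + 1·-6 + 1·6 + 1·-5 = -17
  a_8 = -1·-17 + 1·12 + 1·-6 + 1·6 = 29
  a_9 = -1·29 + 1·-17 + 1·12 + 1·-6 = -40
  a_10 = -1·-40 + 1·29 + 1·-17 + 1·12 = 64
  a_11 = -1·64 + 1·-40 + 1·29 + 1·-17 = -92
  a_12 = -1·-92 + 1·64 + 1·-40 + 1·29 = 145
  a_13 = -1·145 + 1·-92 + 1·64 + 1·-40 = -213
  a_14 = -1·-213 + 1·145 + 1·-92 + 1·64 = 330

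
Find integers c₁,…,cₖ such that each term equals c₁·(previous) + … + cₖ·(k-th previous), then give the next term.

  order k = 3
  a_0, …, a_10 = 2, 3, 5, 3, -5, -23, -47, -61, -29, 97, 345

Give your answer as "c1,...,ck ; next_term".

2,-1,-2 ; 651

  a_3 = 2·5 + -1·3 + -2·2 = 3
  a_4 = 2·3 + -1·5 + -2·3 = -5
  a_5 = 2·-5 + -1·3 + -2·5 = -23
  a_6 = 2·-23 + -1·-5 + -2·3 = -47
  a_7 = 2·-47 + -1·-23 + -2·-5 = -61
  a_8 = 2·-61 + -1·-47 + -2·-23 = -29
  a_9 = 2·-29 + -1·-61 + -2·-47 = 97
  a_10 = 2·97 + -1·-29 + -2·-61 = 345
  a_11 = 2·345 + -1·97 + -2·-29 = 651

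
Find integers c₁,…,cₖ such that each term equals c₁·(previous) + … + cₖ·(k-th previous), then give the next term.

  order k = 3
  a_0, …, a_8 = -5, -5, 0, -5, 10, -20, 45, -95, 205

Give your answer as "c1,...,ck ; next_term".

-1,2,-1 ; -440

  a_3 = -1·0 + 2·-5 + -1·-5 = -5
  a_4 = -1·-5 + 2·0 + -1·-5 = 10
  a_5 = -1·10 + 2·-5 + -1·0 = -20
  a_6 = -1·-20 + 2·10 + -1·-5 = 45
  a_7 = -1·45 + 2·-20 + -1·10 = -95
  a_8 = -1·-95 + 2·45 + -1·-20 = 205
  a_9 = -1·205 + 2·-95 + -1·45 = -440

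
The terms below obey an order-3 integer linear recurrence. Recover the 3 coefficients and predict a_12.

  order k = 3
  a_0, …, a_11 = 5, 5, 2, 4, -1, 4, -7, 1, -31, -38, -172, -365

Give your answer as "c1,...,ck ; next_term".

2,3,-3 ; -1132

  a_3 = 2·2 + 3·5 + -3·5 = 4
  a_4 = 2·4 + 3·2 + -3·5 = -1
  a_5 = 2·-1 + 3·4 + -3·2 = 4
  a_6 = 2·4 + 3·-1 + -3·4 = -7
  a_7 = 2·-7 + 3·4 + -3·-1 = 1
  a_8 = 2·1 + 3·-7 + -3·4 = -31
  a_9 = 2·-31 + 3·1 + -3·-7 = -38
  a_10 = 2·-38 + 3·-31 + -3·1 = -172
  a_11 = 2·-172 + 3·-38 + -3·-31 = -365
  a_12 = 2·-365 + 3·-172 + -3·-38 = -1132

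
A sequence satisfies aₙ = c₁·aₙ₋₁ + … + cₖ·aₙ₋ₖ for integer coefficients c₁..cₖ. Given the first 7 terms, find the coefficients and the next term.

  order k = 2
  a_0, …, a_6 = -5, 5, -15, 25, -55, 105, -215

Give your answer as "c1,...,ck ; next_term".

  a_2 = -1·5 + 2·-5 = -15
  a_3 = -1·-15 + 2·5 = 25
  a_4 = -1·25 + 2·-15 = -55
  a_5 = -1·-55 + 2·25 = 105
  a_6 = -1·105 + 2·-55 = -215
  a_7 = -1·-215 + 2·105 = 425

-1,2 ; 425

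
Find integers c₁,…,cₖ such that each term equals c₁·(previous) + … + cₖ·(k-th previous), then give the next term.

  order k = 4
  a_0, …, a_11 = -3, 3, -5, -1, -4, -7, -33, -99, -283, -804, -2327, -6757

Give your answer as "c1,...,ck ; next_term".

  a_4 = 3·-1 + -1·-5 + 1·3 + 3·-3 = -4
  a_5 = 3·-4 + -1·-1 + 1·-5 + 3·3 = -7
  a_6 = 3·-7 + -1·-4 + 1·-1 + 3·-5 = -33
  a_7 = 3·-33 + -1·-7 + 1·-4 + 3·-1 = -99
  a_8 = 3·-99 + -1·-33 + 1·-7 + 3·-4 = -283
  a_9 = 3·-283 + -1·-99 + 1·-33 + 3·-7 = -804
  a_10 = 3·-804 + -1·-283 + 1·-99 + 3·-33 = -2327
  a_11 = 3·-2327 + -1·-804 + 1·-283 + 3·-99 = -6757
  a_12 = 3·-6757 + -1·-2327 + 1·-804 + 3·-283 = -19597

3,-1,1,3 ; -19597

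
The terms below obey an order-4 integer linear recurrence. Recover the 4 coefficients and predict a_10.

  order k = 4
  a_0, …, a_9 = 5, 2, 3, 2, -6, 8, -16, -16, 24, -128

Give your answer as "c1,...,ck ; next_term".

0,2,4,-4 ; 48

  a_4 = 0·2 + 2·3 + 4·2 + -4·5 = -6
  a_5 = 0·-6 + 2·2 + 4·3 + -4·2 = 8
  a_6 = 0·8 + 2·-6 + 4·2 + -4·3 = -16
  a_7 = 0·-16 + 2·8 + 4·-6 + -4·2 = -16
  a_8 = 0·-16 + 2·-16 + 4·8 + -4·-6 = 24
  a_9 = 0·24 + 2·-16 + 4·-16 + -4·8 = -128
  a_10 = 0·-128 + 2·24 + 4·-16 + -4·-16 = 48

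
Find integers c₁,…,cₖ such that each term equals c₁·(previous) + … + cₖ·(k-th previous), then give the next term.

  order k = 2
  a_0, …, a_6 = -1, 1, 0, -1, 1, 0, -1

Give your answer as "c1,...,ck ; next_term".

-1,-1 ; 1

  a_2 = -1·1 + -1·-1 = 0
  a_3 = -1·0 + -1·1 = -1
  a_4 = -1·-1 + -1·0 = 1
  a_5 = -1·1 + -1·-1 = 0
  a_6 = -1·0 + -1·1 = -1
  a_7 = -1·-1 + -1·0 = 1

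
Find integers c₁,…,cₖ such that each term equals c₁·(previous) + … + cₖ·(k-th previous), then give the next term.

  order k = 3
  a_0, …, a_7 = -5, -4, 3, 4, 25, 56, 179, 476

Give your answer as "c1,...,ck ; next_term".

  a_3 = 2·3 + 3·-4 + -2·-5 = 4
  a_4 = 2·4 + 3·3 + -2·-4 = 25
  a_5 = 2·25 + 3·4 + -2·3 = 56
  a_6 = 2·56 + 3·25 + -2·4 = 179
  a_7 = 2·179 + 3·56 + -2·25 = 476
  a_8 = 2·476 + 3·179 + -2·56 = 1377

2,3,-2 ; 1377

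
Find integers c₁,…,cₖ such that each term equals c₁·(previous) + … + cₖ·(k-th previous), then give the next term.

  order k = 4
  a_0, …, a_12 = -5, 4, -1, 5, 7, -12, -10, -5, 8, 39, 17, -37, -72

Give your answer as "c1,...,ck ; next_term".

  a_4 = 0·5 + -1·-1 + -1·4 + -2·-5 = 7
  a_5 = 0·7 + -1·5 + -1·-1 + -2·4 = -12
  a_6 = 0·-12 + -1·7 + -1·5 + -2·-1 = -10
  a_7 = 0·-10 + -1·-12 + -1·7 + -2·5 = -5
  a_8 = 0·-5 + -1·-10 + -1·-12 + -2·7 = 8
  a_9 = 0·8 + -1·-5 + -1·-10 + -2·-12 = 39
  a_10 = 0·39 + -1·8 + -1·-5 + -2·-10 = 17
  a_11 = 0·17 + -1·39 + -1·8 + -2·-5 = -37
  a_12 = 0·-37 + -1·17 + -1·39 + -2·8 = -72
  a_13 = 0·-72 + -1·-37 + -1·17 + -2·39 = -58

0,-1,-1,-2 ; -58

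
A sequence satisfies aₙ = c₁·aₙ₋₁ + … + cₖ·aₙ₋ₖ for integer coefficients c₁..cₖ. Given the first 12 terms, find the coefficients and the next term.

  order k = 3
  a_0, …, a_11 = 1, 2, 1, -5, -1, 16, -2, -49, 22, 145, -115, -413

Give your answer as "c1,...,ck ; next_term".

0,-3,1 ; 490

  a_3 = 0·1 + -3·2 + 1·1 = -5
  a_4 = 0·-5 + -3·1 + 1·2 = -1
  a_5 = 0·-1 + -3·-5 + 1·1 = 16
  a_6 = 0·16 + -3·-1 + 1·-5 = -2
  a_7 = 0·-2 + -3·16 + 1·-1 = -49
  a_8 = 0·-49 + -3·-2 + 1·16 = 22
  a_9 = 0·22 + -3·-49 + 1·-2 = 145
  a_10 = 0·145 + -3·22 + 1·-49 = -115
  a_11 = 0·-115 + -3·145 + 1·22 = -413
  a_12 = 0·-413 + -3·-115 + 1·145 = 490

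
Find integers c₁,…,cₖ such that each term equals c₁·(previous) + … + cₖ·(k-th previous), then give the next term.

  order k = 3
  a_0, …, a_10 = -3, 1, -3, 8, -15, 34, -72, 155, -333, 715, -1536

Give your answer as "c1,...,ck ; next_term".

-1,2,-1 ; 3299

  a_3 = -1·-3 + 2·1 + -1·-3 = 8
  a_4 = -1·8 + 2·-3 + -1·1 = -15
  a_5 = -1·-15 + 2·8 + -1·-3 = 34
  a_6 = -1·34 + 2·-15 + -1·8 = -72
  a_7 = -1·-72 + 2·34 + -1·-15 = 155
  a_8 = -1·155 + 2·-72 + -1·34 = -333
  a_9 = -1·-333 + 2·155 + -1·-72 = 715
  a_10 = -1·715 + 2·-333 + -1·155 = -1536
  a_11 = -1·-1536 + 2·715 + -1·-333 = 3299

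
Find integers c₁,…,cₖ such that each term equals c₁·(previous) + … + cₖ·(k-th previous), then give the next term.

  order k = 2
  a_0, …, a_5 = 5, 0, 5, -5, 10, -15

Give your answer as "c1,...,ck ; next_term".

-1,1 ; 25

  a_2 = -1·0 + 1·5 = 5
  a_3 = -1·5 + 1·0 = -5
  a_4 = -1·-5 + 1·5 = 10
  a_5 = -1·10 + 1·-5 = -15
  a_6 = -1·-15 + 1·10 = 25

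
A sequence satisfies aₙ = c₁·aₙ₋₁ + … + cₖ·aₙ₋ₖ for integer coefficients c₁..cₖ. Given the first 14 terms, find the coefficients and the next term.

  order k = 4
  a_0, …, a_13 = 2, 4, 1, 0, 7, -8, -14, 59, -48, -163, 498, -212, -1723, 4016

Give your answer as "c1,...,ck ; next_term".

  a_4 = -1·0 + -3·1 + 3·4 + -1·2 = 7
  a_5 = -1·7 + -3·0 + 3·1 + -1·4 = -8
  a_6 = -1·-8 + -3·7 + 3·0 + -1·1 = -14
  a_7 = -1·-14 + -3·-8 + 3·7 + -1·0 = 59
  a_8 = -1·59 + -3·-14 + 3·-8 + -1·7 = -48
  a_9 = -1·-48 + -3·59 + 3·-14 + -1·-8 = -163
  a_10 = -1·-163 + -3·-48 + 3·59 + -1·-14 = 498
  a_11 = -1·498 + -3·-163 + 3·-48 + -1·59 = -212
  a_12 = -1·-212 + -3·498 + 3·-163 + -1·-48 = -1723
  a_13 = -1·-1723 + -3·-212 + 3·498 + -1·-163 = 4016
  a_14 = -1·4016 + -3·-1723 + 3·-212 + -1·498 = 19

-1,-3,3,-1 ; 19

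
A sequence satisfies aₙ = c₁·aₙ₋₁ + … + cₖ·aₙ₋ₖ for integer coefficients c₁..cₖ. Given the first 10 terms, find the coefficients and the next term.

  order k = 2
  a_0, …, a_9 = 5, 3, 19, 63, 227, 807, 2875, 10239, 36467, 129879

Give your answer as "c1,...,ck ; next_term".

3,2 ; 462571

  a_2 = 3·3 + 2·5 = 19
  a_3 = 3·19 + 2·3 = 63
  a_4 = 3·63 + 2·19 = 227
  a_5 = 3·227 + 2·63 = 807
  a_6 = 3·807 + 2·227 = 2875
  a_7 = 3·2875 + 2·807 = 10239
  a_8 = 3·10239 + 2·2875 = 36467
  a_9 = 3·36467 + 2·10239 = 129879
  a_10 = 3·129879 + 2·36467 = 462571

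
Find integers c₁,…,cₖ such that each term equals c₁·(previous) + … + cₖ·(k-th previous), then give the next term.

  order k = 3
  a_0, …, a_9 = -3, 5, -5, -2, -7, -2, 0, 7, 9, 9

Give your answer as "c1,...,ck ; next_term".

  a_3 = 1·-5 + 0·5 + -1·-3 = -2
  a_4 = 1·-2 + 0·-5 + -1·5 = -7
  a_5 = 1·-7 + 0·-2 + -1·-5 = -2
  a_6 = 1·-2 + 0·-7 + -1·-2 = 0
  a_7 = 1·0 + 0·-2 + -1·-7 = 7
  a_8 = 1·7 + 0·0 + -1·-2 = 9
  a_9 = 1·9 + 0·7 + -1·0 = 9
  a_10 = 1·9 + 0·9 + -1·7 = 2

1,0,-1 ; 2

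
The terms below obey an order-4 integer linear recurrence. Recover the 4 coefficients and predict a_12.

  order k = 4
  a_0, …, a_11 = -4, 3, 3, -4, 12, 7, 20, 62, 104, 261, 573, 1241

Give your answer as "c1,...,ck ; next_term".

  a_4 = 1·-4 + 2·3 + 2·3 + -1·-4 = 12
  a_5 = 1·12 + 2·-4 + 2·3 + -1·3 = 7
  a_6 = 1·7 + 2·12 + 2·-4 + -1·3 = 20
  a_7 = 1·20 + 2·7 + 2·12 + -1·-4 = 62
  a_8 = 1·62 + 2·20 + 2·7 + -1·12 = 104
  a_9 = 1·104 + 2·62 + 2·20 + -1·7 = 261
  a_10 = 1·261 + 2·104 + 2·62 + -1·20 = 573
  a_11 = 1·573 + 2·261 + 2·104 + -1·62 = 1241
  a_12 = 1·1241 + 2·573 + 2·261 + -1·104 = 2805

1,2,2,-1 ; 2805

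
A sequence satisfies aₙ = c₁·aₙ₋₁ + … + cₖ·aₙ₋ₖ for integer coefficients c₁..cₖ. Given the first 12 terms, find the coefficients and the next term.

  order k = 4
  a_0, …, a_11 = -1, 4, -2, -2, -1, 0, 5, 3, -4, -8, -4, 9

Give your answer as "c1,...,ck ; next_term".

  a_4 = 0·-2 + -1·-2 + -1·4 + -1·-1 = -1
  a_5 = 0·-1 + -1·-2 + -1·-2 + -1·4 = 0
  a_6 = 0·0 + -1·-1 + -1·-2 + -1·-2 = 5
  a_7 = 0·5 + -1·0 + -1·-1 + -1·-2 = 3
  a_8 = 0·3 + -1·5 + -1·0 + -1·-1 = -4
  a_9 = 0·-4 + -1·3 + -1·5 + -1·0 = -8
  a_10 = 0·-8 + -1·-4 + -1·3 + -1·5 = -4
  a_11 = 0·-4 + -1·-8 + -1·-4 + -1·3 = 9
  a_12 = 0·9 + -1·-4 + -1·-8 + -1·-4 = 16

0,-1,-1,-1 ; 16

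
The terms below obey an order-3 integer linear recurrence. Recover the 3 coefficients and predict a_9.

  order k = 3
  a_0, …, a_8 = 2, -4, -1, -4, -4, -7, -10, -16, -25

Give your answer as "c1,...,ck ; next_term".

2,0,-1 ; -40

  a_3 = 2·-1 + 0·-4 + -1·2 = -4
  a_4 = 2·-4 + 0·-1 + -1·-4 = -4
  a_5 = 2·-4 + 0·-4 + -1·-1 = -7
  a_6 = 2·-7 + 0·-4 + -1·-4 = -10
  a_7 = 2·-10 + 0·-7 + -1·-4 = -16
  a_8 = 2·-16 + 0·-10 + -1·-7 = -25
  a_9 = 2·-25 + 0·-16 + -1·-10 = -40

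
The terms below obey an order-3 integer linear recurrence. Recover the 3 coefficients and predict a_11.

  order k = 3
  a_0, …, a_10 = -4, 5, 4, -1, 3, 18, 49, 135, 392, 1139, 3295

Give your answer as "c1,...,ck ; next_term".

3,-1,2 ; 9530

  a_3 = 3·4 + -1·5 + 2·-4 = -1
  a_4 = 3·-1 + -1·4 + 2·5 = 3
  a_5 = 3·3 + -1·-1 + 2·4 = 18
  a_6 = 3·18 + -1·3 + 2·-1 = 49
  a_7 = 3·49 + -1·18 + 2·3 = 135
  a_8 = 3·135 + -1·49 + 2·18 = 392
  a_9 = 3·392 + -1·135 + 2·49 = 1139
  a_10 = 3·1139 + -1·392 + 2·135 = 3295
  a_11 = 3·3295 + -1·1139 + 2·392 = 9530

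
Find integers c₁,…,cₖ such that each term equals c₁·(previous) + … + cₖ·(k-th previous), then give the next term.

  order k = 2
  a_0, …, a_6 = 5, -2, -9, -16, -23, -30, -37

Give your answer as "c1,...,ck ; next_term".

  a_2 = 2·-2 + -1·5 = -9
  a_3 = 2·-9 + -1·-2 = -16
  a_4 = 2·-16 + -1·-9 = -23
  a_5 = 2·-23 + -1·-16 = -30
  a_6 = 2·-30 + -1·-23 = -37
  a_7 = 2·-37 + -1·-30 = -44

2,-1 ; -44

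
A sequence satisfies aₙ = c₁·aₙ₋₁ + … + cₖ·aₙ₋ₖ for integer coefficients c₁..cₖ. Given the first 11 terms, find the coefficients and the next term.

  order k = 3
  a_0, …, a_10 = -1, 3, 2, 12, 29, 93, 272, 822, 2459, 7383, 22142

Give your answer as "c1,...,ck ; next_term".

3,1,-3 ; 66432

  a_3 = 3·2 + 1·3 + -3·-1 = 12
  a_4 = 3·12 + 1·2 + -3·3 = 29
  a_5 = 3·29 + 1·12 + -3·2 = 93
  a_6 = 3·93 + 1·29 + -3·12 = 272
  a_7 = 3·272 + 1·93 + -3·29 = 822
  a_8 = 3·822 + 1·272 + -3·93 = 2459
  a_9 = 3·2459 + 1·822 + -3·272 = 7383
  a_10 = 3·7383 + 1·2459 + -3·822 = 22142
  a_11 = 3·22142 + 1·7383 + -3·2459 = 66432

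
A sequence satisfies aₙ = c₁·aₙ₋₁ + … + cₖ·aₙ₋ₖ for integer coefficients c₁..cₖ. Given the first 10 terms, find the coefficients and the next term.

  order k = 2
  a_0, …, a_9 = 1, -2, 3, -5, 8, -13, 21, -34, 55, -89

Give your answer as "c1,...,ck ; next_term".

  a_2 = -1·-2 + 1·1 = 3
  a_3 = -1·3 + 1·-2 = -5
  a_4 = -1·-5 + 1·3 = 8
  a_5 = -1·8 + 1·-5 = -13
  a_6 = -1·-13 + 1·8 = 21
  a_7 = -1·21 + 1·-13 = -34
  a_8 = -1·-34 + 1·21 = 55
  a_9 = -1·55 + 1·-34 = -89
  a_10 = -1·-89 + 1·55 = 144

-1,1 ; 144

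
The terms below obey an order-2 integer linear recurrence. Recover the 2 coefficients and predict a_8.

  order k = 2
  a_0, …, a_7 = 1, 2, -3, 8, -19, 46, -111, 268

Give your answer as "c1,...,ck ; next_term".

-2,1 ; -647

  a_2 = -2·2 + 1·1 = -3
  a_3 = -2·-3 + 1·2 = 8
  a_4 = -2·8 + 1·-3 = -19
  a_5 = -2·-19 + 1·8 = 46
  a_6 = -2·46 + 1·-19 = -111
  a_7 = -2·-111 + 1·46 = 268
  a_8 = -2·268 + 1·-111 = -647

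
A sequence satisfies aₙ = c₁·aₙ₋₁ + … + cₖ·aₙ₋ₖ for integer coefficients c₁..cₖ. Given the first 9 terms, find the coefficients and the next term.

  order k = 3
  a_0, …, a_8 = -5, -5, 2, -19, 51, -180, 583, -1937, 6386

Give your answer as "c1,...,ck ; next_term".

-2,4,-1 ; -21103

  a_3 = -2·2 + 4·-5 + -1·-5 = -19
  a_4 = -2·-19 + 4·2 + -1·-5 = 51
  a_5 = -2·51 + 4·-19 + -1·2 = -180
  a_6 = -2·-180 + 4·51 + -1·-19 = 583
  a_7 = -2·583 + 4·-180 + -1·51 = -1937
  a_8 = -2·-1937 + 4·583 + -1·-180 = 6386
  a_9 = -2·6386 + 4·-1937 + -1·583 = -21103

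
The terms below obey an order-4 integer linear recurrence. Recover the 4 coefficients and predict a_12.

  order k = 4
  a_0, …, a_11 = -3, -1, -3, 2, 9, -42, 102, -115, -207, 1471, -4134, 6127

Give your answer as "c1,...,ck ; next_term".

  a_4 = -3·2 + -4·-3 + 3·-1 + -2·-3 = 9
  a_5 = -3·9 + -4·2 + 3·-3 + -2·-1 = -42
  a_6 = -3·-42 + -4·9 + 3·2 + -2·-3 = 102
  a_7 = -3·102 + -4·-42 + 3·9 + -2·2 = -115
  a_8 = -3·-115 + -4·102 + 3·-42 + -2·9 = -207
  a_9 = -3·-207 + -4·-115 + 3·102 + -2·-42 = 1471
  a_10 = -3·1471 + -4·-207 + 3·-115 + -2·102 = -4134
  a_11 = -3·-4134 + -4·1471 + 3·-207 + -2·-115 = 6127
  a_12 = -3·6127 + -4·-4134 + 3·1471 + -2·-207 = 2982

-3,-4,3,-2 ; 2982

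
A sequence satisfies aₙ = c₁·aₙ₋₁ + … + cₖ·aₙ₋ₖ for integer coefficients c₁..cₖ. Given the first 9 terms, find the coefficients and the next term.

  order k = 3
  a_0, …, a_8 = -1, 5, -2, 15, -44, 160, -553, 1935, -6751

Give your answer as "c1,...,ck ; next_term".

-3,2,1 ; 23570

  a_3 = -3·-2 + 2·5 + 1·-1 = 15
  a_4 = -3·15 + 2·-2 + 1·5 = -44
  a_5 = -3·-44 + 2·15 + 1·-2 = 160
  a_6 = -3·160 + 2·-44 + 1·15 = -553
  a_7 = -3·-553 + 2·160 + 1·-44 = 1935
  a_8 = -3·1935 + 2·-553 + 1·160 = -6751
  a_9 = -3·-6751 + 2·1935 + 1·-553 = 23570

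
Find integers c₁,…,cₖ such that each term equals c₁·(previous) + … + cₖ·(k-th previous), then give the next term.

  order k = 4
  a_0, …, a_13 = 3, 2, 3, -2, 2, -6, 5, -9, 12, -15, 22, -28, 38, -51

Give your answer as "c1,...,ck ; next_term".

  a_4 = -1·-2 + 1·3 + 0·2 + -1·3 = 2
  a_5 = -1·2 + 1·-2 + 0·3 + -1·2 = -6
  a_6 = -1·-6 + 1·2 + 0·-2 + -1·3 = 5
  a_7 = -1·5 + 1·-6 + 0·2 + -1·-2 = -9
  a_8 = -1·-9 + 1·5 + 0·-6 + -1·2 = 12
  a_9 = -1·12 + 1·-9 + 0·5 + -1·-6 = -15
  a_10 = -1·-15 + 1·12 + 0·-9 + -1·5 = 22
  a_11 = -1·22 + 1·-15 + 0·12 + -1·-9 = -28
  a_12 = -1·-28 + 1·22 + 0·-15 + -1·12 = 38
  a_13 = -1·38 + 1·-28 + 0·22 + -1·-15 = -51
  a_14 = -1·-51 + 1·38 + 0·-28 + -1·22 = 67

-1,1,0,-1 ; 67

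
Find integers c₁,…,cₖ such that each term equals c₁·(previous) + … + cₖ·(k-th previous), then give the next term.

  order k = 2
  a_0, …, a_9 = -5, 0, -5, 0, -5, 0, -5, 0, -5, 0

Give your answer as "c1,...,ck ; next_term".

  a_2 = 0·0 + 1·-5 = -5
  a_3 = 0·-5 + 1·0 = 0
  a_4 = 0·0 + 1·-5 = -5
  a_5 = 0·-5 + 1·0 = 0
  a_6 = 0·0 + 1·-5 = -5
  a_7 = 0·-5 + 1·0 = 0
  a_8 = 0·0 + 1·-5 = -5
  a_9 = 0·-5 + 1·0 = 0
  a_10 = 0·0 + 1·-5 = -5

0,1 ; -5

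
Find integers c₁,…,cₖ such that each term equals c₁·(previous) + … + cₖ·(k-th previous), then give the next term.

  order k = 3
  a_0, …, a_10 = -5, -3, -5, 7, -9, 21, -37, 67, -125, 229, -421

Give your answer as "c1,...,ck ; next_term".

  a_3 = -1·-5 + 1·-3 + -1·-5 = 7
  a_4 = -1·7 + 1·-5 + -1·-3 = -9
  a_5 = -1·-9 + 1·7 + -1·-5 = 21
  a_6 = -1·21 + 1·-9 + -1·7 = -37
  a_7 = -1·-37 + 1·21 + -1·-9 = 67
  a_8 = -1·67 + 1·-37 + -1·21 = -125
  a_9 = -1·-125 + 1·67 + -1·-37 = 229
  a_10 = -1·229 + 1·-125 + -1·67 = -421
  a_11 = -1·-421 + 1·229 + -1·-125 = 775

-1,1,-1 ; 775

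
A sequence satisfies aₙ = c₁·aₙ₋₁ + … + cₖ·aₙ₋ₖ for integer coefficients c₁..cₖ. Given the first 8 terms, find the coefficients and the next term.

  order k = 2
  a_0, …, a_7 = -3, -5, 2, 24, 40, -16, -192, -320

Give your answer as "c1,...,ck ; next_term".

2,-4 ; 128

  a_2 = 2·-5 + -4·-3 = 2
  a_3 = 2·2 + -4·-5 = 24
  a_4 = 2·24 + -4·2 = 40
  a_5 = 2·40 + -4·24 = -16
  a_6 = 2·-16 + -4·40 = -192
  a_7 = 2·-192 + -4·-16 = -320
  a_8 = 2·-320 + -4·-192 = 128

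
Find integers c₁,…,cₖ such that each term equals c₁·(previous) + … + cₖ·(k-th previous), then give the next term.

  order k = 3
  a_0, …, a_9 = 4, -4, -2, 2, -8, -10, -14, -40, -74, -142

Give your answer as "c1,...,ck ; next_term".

  a_3 = 1·-2 + 1·-4 + 2·4 = 2
  a_4 = 1·2 + 1·-2 + 2·-4 = -8
  a_5 = 1·-8 + 1·2 + 2·-2 = -10
  a_6 = 1·-10 + 1·-8 + 2·2 = -14
  a_7 = 1·-14 + 1·-10 + 2·-8 = -40
  a_8 = 1·-40 + 1·-14 + 2·-10 = -74
  a_9 = 1·-74 + 1·-40 + 2·-14 = -142
  a_10 = 1·-142 + 1·-74 + 2·-40 = -296

1,1,2 ; -296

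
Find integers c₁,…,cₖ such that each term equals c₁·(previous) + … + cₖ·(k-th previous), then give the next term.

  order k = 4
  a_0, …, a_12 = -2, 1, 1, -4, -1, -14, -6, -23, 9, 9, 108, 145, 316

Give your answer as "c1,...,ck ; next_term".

1,2,-3,-2 ; 264

  a_4 = 1·-4 + 2·1 + -3·1 + -2·-2 = -1
  a_5 = 1·-1 + 2·-4 + -3·1 + -2·1 = -14
  a_6 = 1·-14 + 2·-1 + -3·-4 + -2·1 = -6
  a_7 = 1·-6 + 2·-14 + -3·-1 + -2·-4 = -23
  a_8 = 1·-23 + 2·-6 + -3·-14 + -2·-1 = 9
  a_9 = 1·9 + 2·-23 + -3·-6 + -2·-14 = 9
  a_10 = 1·9 + 2·9 + -3·-23 + -2·-6 = 108
  a_11 = 1·108 + 2·9 + -3·9 + -2·-23 = 145
  a_12 = 1·145 + 2·108 + -3·9 + -2·9 = 316
  a_13 = 1·316 + 2·145 + -3·108 + -2·9 = 264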